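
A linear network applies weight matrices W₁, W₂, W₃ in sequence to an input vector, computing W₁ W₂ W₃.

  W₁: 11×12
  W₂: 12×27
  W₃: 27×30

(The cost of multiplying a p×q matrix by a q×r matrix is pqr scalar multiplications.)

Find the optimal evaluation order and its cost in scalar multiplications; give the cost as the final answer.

12474

(W₁ (W₂ W₃)): cost 13680.
((W₁ W₂) W₃): cost 12474.
Optimal: ((W₁ W₂) W₃) with cost 12474.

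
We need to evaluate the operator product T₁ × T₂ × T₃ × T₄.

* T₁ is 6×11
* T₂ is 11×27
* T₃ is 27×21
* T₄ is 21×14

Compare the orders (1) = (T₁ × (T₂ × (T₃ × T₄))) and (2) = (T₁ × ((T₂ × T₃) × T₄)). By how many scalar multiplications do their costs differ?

Order (1) = (T₁ × (T₂ × (T₃ × T₄))): (T₃ × T₄): 27×21 by 21×14 → 27×14, cost 27·21·14 = 7938; (T₂ × (T₃ × T₄)): 11×27 by 27×14 → 11×14, cost 11·27·14 = 4158; cumulative 12096; (T₁ × (T₂ × (T₃ × T₄))): 6×11 by 11×14 → 6×14, cost 6·11·14 = 924; cumulative 13020. Total 13020.
Order (2) = (T₁ × ((T₂ × T₃) × T₄)): (T₂ × T₃): 11×27 by 27×21 → 11×21, cost 11·27·21 = 6237; ((T₂ × T₃) × T₄): 11×21 by 21×14 → 11×14, cost 11·21·14 = 3234; cumulative 9471; (T₁ × ((T₂ × T₃) × T₄)): 6×11 by 11×14 → 6×14, cost 6·11·14 = 924; cumulative 10395. Total 10395.
Difference: |13020 − 10395| = 2625.

2625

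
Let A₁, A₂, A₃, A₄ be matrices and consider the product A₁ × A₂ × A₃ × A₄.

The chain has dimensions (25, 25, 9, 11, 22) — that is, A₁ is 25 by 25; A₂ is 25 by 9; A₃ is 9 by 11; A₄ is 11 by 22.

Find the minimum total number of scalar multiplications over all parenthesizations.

12753

Adjacent pairs: A₁A₂ = 25·25·9 = 5625; A₂A₃ = 25·9·11 = 2475; A₃A₄ = 9·11·22 = 2178.
Length 3: A₁..A₃: k=1: 0+2475+25·25·11=9350; k=2: 5625+0+25·9·11=8100 → min 8100 | A₂..A₄: k=2: 0+2178+25·9·22=7128; k=3: 2475+0+25·11·22=8525 → min 7128.
Length 4: A₁..A₄: k=1: 0+7128+25·25·22=20878; k=2: 5625+2178+25·9·22=12753; k=3: 8100+0+25·11·22=14150 → min 12753.
Optimal order: ((A₁ × A₂) × (A₃ × A₄)) with cost 12753.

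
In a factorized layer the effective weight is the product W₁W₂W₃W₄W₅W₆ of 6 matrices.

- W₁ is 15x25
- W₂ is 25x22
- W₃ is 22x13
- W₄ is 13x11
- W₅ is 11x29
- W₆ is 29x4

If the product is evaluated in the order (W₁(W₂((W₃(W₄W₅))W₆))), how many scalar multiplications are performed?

(W₄W₅): 13×11 by 11×29 → 13×29, cost 13·11·29 = 4147
(W₃(W₄W₅)): 22×13 by 13×29 → 22×29, cost 22·13·29 = 8294; cumulative 12441
((W₃(W₄W₅))W₆): 22×29 by 29×4 → 22×4, cost 22·29·4 = 2552; cumulative 14993
(W₂((W₃(W₄W₅))W₆)): 25×22 by 22×4 → 25×4, cost 25·22·4 = 2200; cumulative 17193
(W₁(W₂((W₃(W₄W₅))W₆))): 15×25 by 25×4 → 15×4, cost 15·25·4 = 1500; cumulative 18693
Total: 18693 scalar multiplications.

18693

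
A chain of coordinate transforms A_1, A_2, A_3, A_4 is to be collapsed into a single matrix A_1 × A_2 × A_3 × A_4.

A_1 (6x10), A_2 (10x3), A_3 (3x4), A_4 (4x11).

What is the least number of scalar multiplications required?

Adjacent pairs: A_1A_2 = 6·10·3 = 180; A_2A_3 = 10·3·4 = 120; A_3A_4 = 3·4·11 = 132.
Length 3: A_1..A_3: k=1: 0+120+6·10·4=360; k=2: 180+0+6·3·4=252 → min 252 | A_2..A_4: k=2: 0+132+10·3·11=462; k=3: 120+0+10·4·11=560 → min 462.
Length 4: A_1..A_4: k=1: 0+462+6·10·11=1122; k=2: 180+132+6·3·11=510; k=3: 252+0+6·4·11=516 → min 510.
Optimal order: ((A_1 × A_2) × (A_3 × A_4)) with cost 510.

510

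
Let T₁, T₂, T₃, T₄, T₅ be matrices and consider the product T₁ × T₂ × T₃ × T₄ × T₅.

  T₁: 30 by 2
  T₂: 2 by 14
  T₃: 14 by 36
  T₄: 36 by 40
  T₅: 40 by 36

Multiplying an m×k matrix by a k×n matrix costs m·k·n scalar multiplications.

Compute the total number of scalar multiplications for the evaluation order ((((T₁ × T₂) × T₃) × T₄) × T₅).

(T₁ × T₂): 30×2 by 2×14 → 30×14, cost 30·2·14 = 840
((T₁ × T₂) × T₃): 30×14 by 14×36 → 30×36, cost 30·14·36 = 15120; cumulative 15960
(((T₁ × T₂) × T₃) × T₄): 30×36 by 36×40 → 30×40, cost 30·36·40 = 43200; cumulative 59160
((((T₁ × T₂) × T₃) × T₄) × T₅): 30×40 by 40×36 → 30×36, cost 30·40·36 = 43200; cumulative 102360
Total: 102360 scalar multiplications.

102360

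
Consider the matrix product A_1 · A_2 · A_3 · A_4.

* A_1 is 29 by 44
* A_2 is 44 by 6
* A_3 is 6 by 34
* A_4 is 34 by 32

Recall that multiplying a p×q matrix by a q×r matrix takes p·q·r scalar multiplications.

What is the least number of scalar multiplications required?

19752

Adjacent pairs: A_1A_2 = 29·44·6 = 7656; A_2A_3 = 44·6·34 = 8976; A_3A_4 = 6·34·32 = 6528.
Length 3: A_1..A_3: k=1: 0+8976+29·44·34=52360; k=2: 7656+0+29·6·34=13572 → min 13572 | A_2..A_4: k=2: 0+6528+44·6·32=14976; k=3: 8976+0+44·34·32=56848 → min 14976.
Length 4: A_1..A_4: k=1: 0+14976+29·44·32=55808; k=2: 7656+6528+29·6·32=19752; k=3: 13572+0+29·34·32=45124 → min 19752.
Optimal order: ((A_1 · A_2) · (A_3 · A_4)) with cost 19752.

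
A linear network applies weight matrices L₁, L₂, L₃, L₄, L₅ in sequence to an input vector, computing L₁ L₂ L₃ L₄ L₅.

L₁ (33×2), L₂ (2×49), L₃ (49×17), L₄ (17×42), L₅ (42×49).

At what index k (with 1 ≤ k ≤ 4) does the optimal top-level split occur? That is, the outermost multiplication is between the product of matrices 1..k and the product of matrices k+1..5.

1

Adjacent pairs: L₁L₂ = 33·2·49 = 3234; L₂L₃ = 2·49·17 = 1666; L₃L₄ = 49·17·42 = 34986; L₄L₅ = 17·42·49 = 34986.
Length 3: L₁..L₃: k=1: 0+1666+33·2·17=2788; k=2: 3234+0+33·49·17=30723 → min 2788 | L₂..L₄: k=2: 0+34986+2·49·42=39102; k=3: 1666+0+2·17·42=3094 → min 3094 | L₃..L₅: k=3: 0+34986+49·17·49=75803; k=4: 34986+0+49·42·49=135828 → min 75803.
Length 4: L₁..L₄: k=1: 0+3094+33·2·42=5866; k=2: 3234+34986+33·49·42=106134; k=3: 2788+0+33·17·42=26350 → min 5866 | L₂..L₅: k=2: 0+75803+2·49·49=80605; k=3: 1666+34986+2·17·49=38318; k=4: 3094+0+2·42·49=7210 → min 7210.
Top-level splits: k=1: (L₁..L₁)·(L₂..L₅) → 0+7210+33·2·49 = 10444; k=2: (L₁..L₂)·(L₃..L₅) → 3234+75803+33·49·49 = 158270; k=3: (L₁..L₃)·(L₄..L₅) → 2788+34986+33·17·49 = 65263; k=4: (L₁..L₄)·(L₅..L₅) → 5866+0+33·42·49 = 73780.
Best split is after L₁, i.e. k = 1.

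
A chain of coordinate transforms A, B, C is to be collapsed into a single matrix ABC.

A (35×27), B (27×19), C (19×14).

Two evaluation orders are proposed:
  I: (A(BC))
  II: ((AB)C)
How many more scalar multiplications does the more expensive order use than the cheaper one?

Order I = (A(BC)): (BC): 27×19 by 19×14 → 27×14, cost 27·19·14 = 7182; (A(BC)): 35×27 by 27×14 → 35×14, cost 35·27·14 = 13230; cumulative 20412. Total 20412.
Order II = ((AB)C): (AB): 35×27 by 27×19 → 35×19, cost 35·27·19 = 17955; ((AB)C): 35×19 by 19×14 → 35×14, cost 35·19·14 = 9310; cumulative 27265. Total 27265.
Difference: |20412 − 27265| = 6853.

6853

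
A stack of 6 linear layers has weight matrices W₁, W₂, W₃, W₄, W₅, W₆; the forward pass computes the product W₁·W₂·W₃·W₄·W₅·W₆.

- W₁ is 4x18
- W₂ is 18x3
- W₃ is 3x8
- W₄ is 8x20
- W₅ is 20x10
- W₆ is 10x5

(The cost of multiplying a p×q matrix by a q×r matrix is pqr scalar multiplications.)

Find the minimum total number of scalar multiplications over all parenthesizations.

1506

Adjacent pairs: W₁W₂ = 4·18·3 = 216; W₂W₃ = 18·3·8 = 432; W₃W₄ = 3·8·20 = 480; W₄W₅ = 8·20·10 = 1600; W₅W₆ = 20·10·5 = 1000.
Length 3: W₁..W₃: k=1: 0+432+4·18·8=1008; k=2: 216+0+4·3·8=312 → min 312 | W₂..W₄: k=2: 0+480+18·3·20=1560; k=3: 432+0+18·8·20=3312 → min 1560 | W₃..W₅: k=3: 0+1600+3·8·10=1840; k=4: 480+0+3·20·10=1080 → min 1080 | W₄..W₆: k=4: 0+1000+8·20·5=1800; k=5: 1600+0+8·10·5=2000 → min 1800.
Length 4: W₁..W₄: k=1: 0+1560+4·18·20=3000; k=2: 216+480+4·3·20=936; k=3: 312+0+4·8·20=952 → min 936 | W₂..W₅: k=2: 0+1080+18·3·10=1620; k=3: 432+1600+18·8·10=3472; k=4: 1560+0+18·20·10=5160 → min 1620 | W₃..W₆: k=3: 0+1800+3·8·5=1920; k=4: 480+1000+3·20·5=1780; k=5: 1080+0+3·10·5=1230 → min 1230.
Length 5: W₁..W₅: k=1: 0+1620+4·18·10=2340; k=2: 216+1080+4·3·10=1416; k=3: 312+1600+4·8·10=2232; k=4: 936+0+4·20·10=1736 → min 1416 | W₂..W₆: k=2: 0+1230+18·3·5=1500; k=3: 432+1800+18·8·5=2952; k=4: 1560+1000+18·20·5=4360; k=5: 1620+0+18·10·5=2520 → min 1500.
Length 6: W₁..W₆: k=1: 0+1500+4·18·5=1860; k=2: 216+1230+4·3·5=1506; k=3: 312+1800+4·8·5=2272; k=4: 936+1000+4·20·5=2336; k=5: 1416+0+4·10·5=1616 → min 1506.
Optimal order: ((W₁·W₂)·(((W₃·W₄)·W₅)·W₆)) with cost 1506.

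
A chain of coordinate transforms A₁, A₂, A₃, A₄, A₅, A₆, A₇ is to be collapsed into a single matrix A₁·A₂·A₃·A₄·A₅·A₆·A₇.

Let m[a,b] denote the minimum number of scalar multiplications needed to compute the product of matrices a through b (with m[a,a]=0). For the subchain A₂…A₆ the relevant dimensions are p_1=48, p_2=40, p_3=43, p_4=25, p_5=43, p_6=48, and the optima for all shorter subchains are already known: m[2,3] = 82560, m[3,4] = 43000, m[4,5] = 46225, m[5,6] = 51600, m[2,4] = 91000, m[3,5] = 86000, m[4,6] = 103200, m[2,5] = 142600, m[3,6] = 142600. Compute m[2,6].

200200

m[2,6] = min over k∈[2,5] of m[2,k]+m[k+1,6]+p_{1}·p_k·p_{6}.
k=2: 0 + 142600 + 48·40·48 = 234760; k=3: 82560 + 103200 + 48·43·48 = 284832; k=4: 91000 + 51600 + 48·25·48 = 200200; k=5: 142600 + 0 + 48·43·48 = 241672.
Minimum: 200200 at k=4.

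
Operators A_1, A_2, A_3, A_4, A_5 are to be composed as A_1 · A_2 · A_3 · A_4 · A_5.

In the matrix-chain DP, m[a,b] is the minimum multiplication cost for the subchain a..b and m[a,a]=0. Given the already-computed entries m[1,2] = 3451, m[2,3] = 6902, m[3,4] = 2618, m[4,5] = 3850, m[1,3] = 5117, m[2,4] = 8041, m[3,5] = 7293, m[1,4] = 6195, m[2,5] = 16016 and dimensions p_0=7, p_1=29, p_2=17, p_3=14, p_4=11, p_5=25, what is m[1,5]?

8120

m[1,5] = min over k∈[1,4] of m[1,k]+m[k+1,5]+p_{0}·p_k·p_{5}.
k=1: 0 + 16016 + 7·29·25 = 21091; k=2: 3451 + 7293 + 7·17·25 = 13719; k=3: 5117 + 3850 + 7·14·25 = 11417; k=4: 6195 + 0 + 7·11·25 = 8120.
Minimum: 8120 at k=4.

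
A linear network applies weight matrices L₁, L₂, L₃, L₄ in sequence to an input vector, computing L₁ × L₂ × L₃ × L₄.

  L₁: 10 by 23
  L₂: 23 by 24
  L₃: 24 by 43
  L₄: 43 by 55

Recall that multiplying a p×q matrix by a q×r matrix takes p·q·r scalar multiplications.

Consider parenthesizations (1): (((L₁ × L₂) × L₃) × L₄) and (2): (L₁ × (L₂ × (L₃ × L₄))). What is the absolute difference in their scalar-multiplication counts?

Order (1) = (((L₁ × L₂) × L₃) × L₄): (L₁ × L₂): 10×23 by 23×24 → 10×24, cost 10·23·24 = 5520; ((L₁ × L₂) × L₃): 10×24 by 24×43 → 10×43, cost 10·24·43 = 10320; cumulative 15840; (((L₁ × L₂) × L₃) × L₄): 10×43 by 43×55 → 10×55, cost 10·43·55 = 23650; cumulative 39490. Total 39490.
Order (2) = (L₁ × (L₂ × (L₃ × L₄))): (L₃ × L₄): 24×43 by 43×55 → 24×55, cost 24·43·55 = 56760; (L₂ × (L₃ × L₄)): 23×24 by 24×55 → 23×55, cost 23·24·55 = 30360; cumulative 87120; (L₁ × (L₂ × (L₃ × L₄))): 10×23 by 23×55 → 10×55, cost 10·23·55 = 12650; cumulative 99770. Total 99770.
Difference: |39490 − 99770| = 60280.

60280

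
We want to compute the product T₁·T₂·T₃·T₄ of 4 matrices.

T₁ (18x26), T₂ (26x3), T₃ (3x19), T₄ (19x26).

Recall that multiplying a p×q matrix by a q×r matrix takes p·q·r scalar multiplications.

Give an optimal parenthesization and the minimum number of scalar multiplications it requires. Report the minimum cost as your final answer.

Adjacent pairs: T₁T₂ = 18·26·3 = 1404; T₂T₃ = 26·3·19 = 1482; T₃T₄ = 3·19·26 = 1482.
Length 3: T₁..T₃: k=1: 0+1482+18·26·19=10374; k=2: 1404+0+18·3·19=2430 → min 2430 | T₂..T₄: k=2: 0+1482+26·3·26=3510; k=3: 1482+0+26·19·26=14326 → min 3510.
Length 4: T₁..T₄: k=1: 0+3510+18·26·26=15678; k=2: 1404+1482+18·3·26=4290; k=3: 2430+0+18·19·26=11322 → min 4290.
Optimal parenthesization: ((T₁·T₂)·(T₃·T₄)) with cost 4290.

4290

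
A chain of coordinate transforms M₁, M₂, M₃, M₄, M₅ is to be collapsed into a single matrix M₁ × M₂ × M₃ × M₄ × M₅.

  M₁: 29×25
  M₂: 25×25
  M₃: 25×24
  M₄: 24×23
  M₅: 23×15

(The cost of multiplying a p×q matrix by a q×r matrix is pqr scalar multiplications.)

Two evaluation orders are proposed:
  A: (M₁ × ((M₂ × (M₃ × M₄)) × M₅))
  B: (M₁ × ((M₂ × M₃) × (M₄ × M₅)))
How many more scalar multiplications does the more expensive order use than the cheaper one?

Order A = (M₁ × ((M₂ × (M₃ × M₄)) × M₅)): (M₃ × M₄): 25×24 by 24×23 → 25×23, cost 25·24·23 = 13800; (M₂ × (M₃ × M₄)): 25×25 by 25×23 → 25×23, cost 25·25·23 = 14375; cumulative 28175; ((M₂ × (M₃ × M₄)) × M₅): 25×23 by 23×15 → 25×15, cost 25·23·15 = 8625; cumulative 36800; (M₁ × ((M₂ × (M₃ × M₄)) × M₅)): 29×25 by 25×15 → 29×15, cost 29·25·15 = 10875; cumulative 47675. Total 47675.
Order B = (M₁ × ((M₂ × M₃) × (M₄ × M₅))): (M₂ × M₃): 25×25 by 25×24 → 25×24, cost 25·25·24 = 15000; (M₄ × M₅): 24×23 by 23×15 → 24×15, cost 24·23·15 = 8280; ((M₂ × M₃) × (M₄ × M₅)): 25×24 by 24×15 → 25×15, cost 25·24·15 = 9000; cumulative 32280; (M₁ × ((M₂ × M₃) × (M₄ × M₅))): 29×25 by 25×15 → 29×15, cost 29·25·15 = 10875; cumulative 43155. Total 43155.
Difference: |47675 − 43155| = 4520.

4520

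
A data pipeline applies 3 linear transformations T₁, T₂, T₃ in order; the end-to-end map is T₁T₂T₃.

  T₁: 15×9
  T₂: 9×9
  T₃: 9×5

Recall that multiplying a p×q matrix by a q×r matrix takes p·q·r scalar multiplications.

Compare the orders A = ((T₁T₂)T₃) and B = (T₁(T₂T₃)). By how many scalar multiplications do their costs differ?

Order A = ((T₁T₂)T₃): (T₁T₂): 15×9 by 9×9 → 15×9, cost 15·9·9 = 1215; ((T₁T₂)T₃): 15×9 by 9×5 → 15×5, cost 15·9·5 = 675; cumulative 1890. Total 1890.
Order B = (T₁(T₂T₃)): (T₂T₃): 9×9 by 9×5 → 9×5, cost 9·9·5 = 405; (T₁(T₂T₃)): 15×9 by 9×5 → 15×5, cost 15·9·5 = 675; cumulative 1080. Total 1080.
Difference: |1890 − 1080| = 810.

810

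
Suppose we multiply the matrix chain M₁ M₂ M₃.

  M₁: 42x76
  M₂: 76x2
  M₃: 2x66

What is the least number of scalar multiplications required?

11928

Order (M₁ (M₂ M₃)): (M₂ M₃): 76×2 by 2×66 → 76×66, cost 76·2·66 = 10032; (M₁ (M₂ M₃)): 42×76 by 76×66 → 42×66, cost 42·76·66 = 210672; cumulative 220704. Total 220704.
Order ((M₁ M₂) M₃): (M₁ M₂): 42×76 by 76×2 → 42×2, cost 42·76·2 = 6384; ((M₁ M₂) M₃): 42×2 by 2×66 → 42×66, cost 42·2·66 = 5544; cumulative 11928. Total 11928.
Minimum: 11928.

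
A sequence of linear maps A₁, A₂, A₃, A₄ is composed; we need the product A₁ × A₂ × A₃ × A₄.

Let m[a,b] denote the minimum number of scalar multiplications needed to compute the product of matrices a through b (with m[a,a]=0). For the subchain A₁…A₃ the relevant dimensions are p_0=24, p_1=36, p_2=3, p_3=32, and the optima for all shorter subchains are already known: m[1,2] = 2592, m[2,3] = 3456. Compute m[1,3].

4896

m[1,3] = min over k∈[1,2] of m[1,k]+m[k+1,3]+p_{0}·p_k·p_{3}.
k=1: 0 + 3456 + 24·36·32 = 31104; k=2: 2592 + 0 + 24·3·32 = 4896.
Minimum: 4896 at k=2.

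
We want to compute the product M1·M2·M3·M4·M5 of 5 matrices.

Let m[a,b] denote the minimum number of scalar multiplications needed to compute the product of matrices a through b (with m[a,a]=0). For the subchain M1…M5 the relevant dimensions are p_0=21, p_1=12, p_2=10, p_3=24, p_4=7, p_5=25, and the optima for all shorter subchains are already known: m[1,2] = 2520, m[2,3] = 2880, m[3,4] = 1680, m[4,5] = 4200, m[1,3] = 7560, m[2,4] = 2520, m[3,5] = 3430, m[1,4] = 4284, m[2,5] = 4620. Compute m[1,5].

7959

m[1,5] = min over k∈[1,4] of m[1,k]+m[k+1,5]+p_{0}·p_k·p_{5}.
k=1: 0 + 4620 + 21·12·25 = 10920; k=2: 2520 + 3430 + 21·10·25 = 11200; k=3: 7560 + 4200 + 21·24·25 = 24360; k=4: 4284 + 0 + 21·7·25 = 7959.
Minimum: 7959 at k=4.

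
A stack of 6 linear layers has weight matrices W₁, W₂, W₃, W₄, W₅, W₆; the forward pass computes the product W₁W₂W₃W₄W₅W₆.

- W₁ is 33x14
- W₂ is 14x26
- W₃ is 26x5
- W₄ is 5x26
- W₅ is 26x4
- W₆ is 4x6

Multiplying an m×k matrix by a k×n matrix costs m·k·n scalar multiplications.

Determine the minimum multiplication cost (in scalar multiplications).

5136

Adjacent pairs: W₁W₂ = 33·14·26 = 12012; W₂W₃ = 14·26·5 = 1820; W₃W₄ = 26·5·26 = 3380; W₄W₅ = 5·26·4 = 520; W₅W₆ = 26·4·6 = 624.
Length 3: W₁..W₃: k=1: 0+1820+33·14·5=4130; k=2: 12012+0+33·26·5=16302 → min 4130 | W₂..W₄: k=2: 0+3380+14·26·26=12844; k=3: 1820+0+14·5·26=3640 → min 3640 | W₃..W₅: k=3: 0+520+26·5·4=1040; k=4: 3380+0+26·26·4=6084 → min 1040 | W₄..W₆: k=4: 0+624+5·26·6=1404; k=5: 520+0+5·4·6=640 → min 640.
Length 4: W₁..W₄: k=1: 0+3640+33·14·26=15652; k=2: 12012+3380+33·26·26=37700; k=3: 4130+0+33·5·26=8420 → min 8420 | W₂..W₅: k=2: 0+1040+14·26·4=2496; k=3: 1820+520+14·5·4=2620; k=4: 3640+0+14·26·4=5096 → min 2496 | W₃..W₆: k=3: 0+640+26·5·6=1420; k=4: 3380+624+26·26·6=8060; k=5: 1040+0+26·4·6=1664 → min 1420.
Length 5: W₁..W₅: k=1: 0+2496+33·14·4=4344; k=2: 12012+1040+33·26·4=16484; k=3: 4130+520+33·5·4=5310; k=4: 8420+0+33·26·4=11852 → min 4344 | W₂..W₆: k=2: 0+1420+14·26·6=3604; k=3: 1820+640+14·5·6=2880; k=4: 3640+624+14·26·6=6448; k=5: 2496+0+14·4·6=2832 → min 2832.
Length 6: W₁..W₆: k=1: 0+2832+33·14·6=5604; k=2: 12012+1420+33·26·6=18580; k=3: 4130+640+33·5·6=5760; k=4: 8420+624+33·26·6=14192; k=5: 4344+0+33·4·6=5136 → min 5136.
Optimal order: ((W₁(W₂(W₃(W₄W₅))))W₆) with cost 5136.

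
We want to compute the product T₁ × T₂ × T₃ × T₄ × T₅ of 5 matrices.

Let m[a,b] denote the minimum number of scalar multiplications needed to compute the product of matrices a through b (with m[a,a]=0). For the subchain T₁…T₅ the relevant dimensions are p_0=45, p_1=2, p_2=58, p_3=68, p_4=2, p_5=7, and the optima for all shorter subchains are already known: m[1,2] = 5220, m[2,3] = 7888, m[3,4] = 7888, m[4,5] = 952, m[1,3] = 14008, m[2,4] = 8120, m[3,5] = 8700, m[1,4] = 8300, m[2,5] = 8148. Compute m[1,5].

m[1,5] = min over k∈[1,4] of m[1,k]+m[k+1,5]+p_{0}·p_k·p_{5}.
k=1: 0 + 8148 + 45·2·7 = 8778; k=2: 5220 + 8700 + 45·58·7 = 32190; k=3: 14008 + 952 + 45·68·7 = 36380; k=4: 8300 + 0 + 45·2·7 = 8930.
Minimum: 8778 at k=1.

8778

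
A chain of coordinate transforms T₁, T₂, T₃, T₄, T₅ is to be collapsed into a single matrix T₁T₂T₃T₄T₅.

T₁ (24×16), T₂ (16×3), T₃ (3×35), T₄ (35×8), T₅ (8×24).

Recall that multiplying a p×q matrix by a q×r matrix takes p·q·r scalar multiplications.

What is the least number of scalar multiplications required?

Adjacent pairs: T₁T₂ = 24·16·3 = 1152; T₂T₃ = 16·3·35 = 1680; T₃T₄ = 3·35·8 = 840; T₄T₅ = 35·8·24 = 6720.
Length 3: T₁..T₃: k=1: 0+1680+24·16·35=15120; k=2: 1152+0+24·3·35=3672 → min 3672 | T₂..T₄: k=2: 0+840+16·3·8=1224; k=3: 1680+0+16·35·8=6160 → min 1224 | T₃..T₅: k=3: 0+6720+3·35·24=9240; k=4: 840+0+3·8·24=1416 → min 1416.
Length 4: T₁..T₄: k=1: 0+1224+24·16·8=4296; k=2: 1152+840+24·3·8=2568; k=3: 3672+0+24·35·8=10392 → min 2568 | T₂..T₅: k=2: 0+1416+16·3·24=2568; k=3: 1680+6720+16·35·24=21840; k=4: 1224+0+16·8·24=4296 → min 2568.
Length 5: T₁..T₅: k=1: 0+2568+24·16·24=11784; k=2: 1152+1416+24·3·24=4296; k=3: 3672+6720+24·35·24=30552; k=4: 2568+0+24·8·24=7176 → min 4296.
Optimal order: ((T₁T₂)((T₃T₄)T₅)) with cost 4296.

4296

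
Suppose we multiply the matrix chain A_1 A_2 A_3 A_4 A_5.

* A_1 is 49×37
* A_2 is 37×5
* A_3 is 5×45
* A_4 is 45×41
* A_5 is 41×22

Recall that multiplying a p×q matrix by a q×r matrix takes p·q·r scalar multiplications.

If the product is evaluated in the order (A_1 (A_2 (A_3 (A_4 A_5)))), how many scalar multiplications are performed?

(A_4 A_5): 45×41 by 41×22 → 45×22, cost 45·41·22 = 40590
(A_3 (A_4 A_5)): 5×45 by 45×22 → 5×22, cost 5·45·22 = 4950; cumulative 45540
(A_2 (A_3 (A_4 A_5))): 37×5 by 5×22 → 37×22, cost 37·5·22 = 4070; cumulative 49610
(A_1 (A_2 (A_3 (A_4 A_5)))): 49×37 by 37×22 → 49×22, cost 49·37·22 = 39886; cumulative 89496
Total: 89496 scalar multiplications.

89496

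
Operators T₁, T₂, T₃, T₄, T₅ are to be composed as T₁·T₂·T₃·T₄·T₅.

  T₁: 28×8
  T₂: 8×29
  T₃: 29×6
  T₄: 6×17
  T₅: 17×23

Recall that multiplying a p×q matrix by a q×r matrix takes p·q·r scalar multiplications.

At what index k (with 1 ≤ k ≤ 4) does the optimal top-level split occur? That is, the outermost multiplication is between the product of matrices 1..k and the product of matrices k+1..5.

Adjacent pairs: T₁T₂ = 28·8·29 = 6496; T₂T₃ = 8·29·6 = 1392; T₃T₄ = 29·6·17 = 2958; T₄T₅ = 6·17·23 = 2346.
Length 3: T₁..T₃: k=1: 0+1392+28·8·6=2736; k=2: 6496+0+28·29·6=11368 → min 2736 | T₂..T₄: k=2: 0+2958+8·29·17=6902; k=3: 1392+0+8·6·17=2208 → min 2208 | T₃..T₅: k=3: 0+2346+29·6·23=6348; k=4: 2958+0+29·17·23=14297 → min 6348.
Length 4: T₁..T₄: k=1: 0+2208+28·8·17=6016; k=2: 6496+2958+28·29·17=23258; k=3: 2736+0+28·6·17=5592 → min 5592 | T₂..T₅: k=2: 0+6348+8·29·23=11684; k=3: 1392+2346+8·6·23=4842; k=4: 2208+0+8·17·23=5336 → min 4842.
Top-level splits: k=1: (T₁..T₁)·(T₂..T₅) → 0+4842+28·8·23 = 9994; k=2: (T₁..T₂)·(T₃..T₅) → 6496+6348+28·29·23 = 31520; k=3: (T₁..T₃)·(T₄..T₅) → 2736+2346+28·6·23 = 8946; k=4: (T₁..T₄)·(T₅..T₅) → 5592+0+28·17·23 = 16540.
Best split is after T₃, i.e. k = 3.

3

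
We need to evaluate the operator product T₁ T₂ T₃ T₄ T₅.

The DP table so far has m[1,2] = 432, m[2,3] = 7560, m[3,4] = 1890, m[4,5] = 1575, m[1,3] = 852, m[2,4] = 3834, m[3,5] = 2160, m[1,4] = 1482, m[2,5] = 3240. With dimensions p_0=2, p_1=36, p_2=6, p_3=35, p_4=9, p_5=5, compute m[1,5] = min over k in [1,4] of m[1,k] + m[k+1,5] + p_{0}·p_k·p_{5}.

1572

m[1,5] = min over k∈[1,4] of m[1,k]+m[k+1,5]+p_{0}·p_k·p_{5}.
k=1: 0 + 3240 + 2·36·5 = 3600; k=2: 432 + 2160 + 2·6·5 = 2652; k=3: 852 + 1575 + 2·35·5 = 2777; k=4: 1482 + 0 + 2·9·5 = 1572.
Minimum: 1572 at k=4.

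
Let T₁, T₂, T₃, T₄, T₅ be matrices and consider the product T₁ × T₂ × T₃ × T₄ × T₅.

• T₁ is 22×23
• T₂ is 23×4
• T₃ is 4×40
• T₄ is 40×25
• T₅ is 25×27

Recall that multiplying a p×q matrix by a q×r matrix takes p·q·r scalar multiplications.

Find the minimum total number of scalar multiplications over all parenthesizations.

11100

Adjacent pairs: T₁T₂ = 22·23·4 = 2024; T₂T₃ = 23·4·40 = 3680; T₃T₄ = 4·40·25 = 4000; T₄T₅ = 40·25·27 = 27000.
Length 3: T₁..T₃: k=1: 0+3680+22·23·40=23920; k=2: 2024+0+22·4·40=5544 → min 5544 | T₂..T₄: k=2: 0+4000+23·4·25=6300; k=3: 3680+0+23·40·25=26680 → min 6300 | T₃..T₅: k=3: 0+27000+4·40·27=31320; k=4: 4000+0+4·25·27=6700 → min 6700.
Length 4: T₁..T₄: k=1: 0+6300+22·23·25=18950; k=2: 2024+4000+22·4·25=8224; k=3: 5544+0+22·40·25=27544 → min 8224 | T₂..T₅: k=2: 0+6700+23·4·27=9184; k=3: 3680+27000+23·40·27=55520; k=4: 6300+0+23·25·27=21825 → min 9184.
Length 5: T₁..T₅: k=1: 0+9184+22·23·27=22846; k=2: 2024+6700+22·4·27=11100; k=3: 5544+27000+22·40·27=56304; k=4: 8224+0+22·25·27=23074 → min 11100.
Optimal order: ((T₁ × T₂) × ((T₃ × T₄) × T₅)) with cost 11100.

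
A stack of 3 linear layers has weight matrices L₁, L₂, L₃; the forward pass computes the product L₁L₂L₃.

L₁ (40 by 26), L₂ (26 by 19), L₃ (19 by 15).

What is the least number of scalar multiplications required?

Order (L₁(L₂L₃)): (L₂L₃): 26×19 by 19×15 → 26×15, cost 26·19·15 = 7410; (L₁(L₂L₃)): 40×26 by 26×15 → 40×15, cost 40·26·15 = 15600; cumulative 23010. Total 23010.
Order ((L₁L₂)L₃): (L₁L₂): 40×26 by 26×19 → 40×19, cost 40·26·19 = 19760; ((L₁L₂)L₃): 40×19 by 19×15 → 40×15, cost 40·19·15 = 11400; cumulative 31160. Total 31160.
Minimum: 23010.

23010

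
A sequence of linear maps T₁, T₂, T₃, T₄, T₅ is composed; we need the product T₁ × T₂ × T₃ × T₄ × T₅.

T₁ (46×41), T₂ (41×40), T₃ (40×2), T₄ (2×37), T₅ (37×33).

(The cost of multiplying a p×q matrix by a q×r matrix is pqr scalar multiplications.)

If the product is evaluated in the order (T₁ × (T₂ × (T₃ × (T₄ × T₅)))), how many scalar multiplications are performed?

(T₄ × T₅): 2×37 by 37×33 → 2×33, cost 2·37·33 = 2442
(T₃ × (T₄ × T₅)): 40×2 by 2×33 → 40×33, cost 40·2·33 = 2640; cumulative 5082
(T₂ × (T₃ × (T₄ × T₅))): 41×40 by 40×33 → 41×33, cost 41·40·33 = 54120; cumulative 59202
(T₁ × (T₂ × (T₃ × (T₄ × T₅)))): 46×41 by 41×33 → 46×33, cost 46·41·33 = 62238; cumulative 121440
Total: 121440 scalar multiplications.

121440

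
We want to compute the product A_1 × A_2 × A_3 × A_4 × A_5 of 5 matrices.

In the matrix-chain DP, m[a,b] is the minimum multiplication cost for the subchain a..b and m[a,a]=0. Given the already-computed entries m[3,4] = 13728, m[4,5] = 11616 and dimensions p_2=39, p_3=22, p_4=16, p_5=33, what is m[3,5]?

34320

m[3,5] = min over k∈[3,4] of m[3,k]+m[k+1,5]+p_{2}·p_k·p_{5}.
k=3: 0 + 11616 + 39·22·33 = 39930; k=4: 13728 + 0 + 39·16·33 = 34320.
Minimum: 34320 at k=4.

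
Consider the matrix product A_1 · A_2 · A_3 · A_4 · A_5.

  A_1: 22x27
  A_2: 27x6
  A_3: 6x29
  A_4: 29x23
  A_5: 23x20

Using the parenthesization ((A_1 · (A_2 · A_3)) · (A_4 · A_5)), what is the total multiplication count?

48024

(A_2 · A_3): 27×6 by 6×29 → 27×29, cost 27·6·29 = 4698
(A_1 · (A_2 · A_3)): 22×27 by 27×29 → 22×29, cost 22·27·29 = 17226; cumulative 21924
(A_4 · A_5): 29×23 by 23×20 → 29×20, cost 29·23·20 = 13340
((A_1 · (A_2 · A_3)) · (A_4 · A_5)): 22×29 by 29×20 → 22×20, cost 22·29·20 = 12760; cumulative 48024
Total: 48024 scalar multiplications.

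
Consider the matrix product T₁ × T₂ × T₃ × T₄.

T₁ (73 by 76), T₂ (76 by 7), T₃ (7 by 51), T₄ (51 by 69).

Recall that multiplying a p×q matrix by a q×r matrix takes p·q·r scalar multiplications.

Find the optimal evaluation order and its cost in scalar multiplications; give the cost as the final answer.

Adjacent pairs: T₁T₂ = 73·76·7 = 38836; T₂T₃ = 76·7·51 = 27132; T₃T₄ = 7·51·69 = 24633.
Length 3: T₁..T₃: k=1: 0+27132+73·76·51=310080; k=2: 38836+0+73·7·51=64897 → min 64897 | T₂..T₄: k=2: 0+24633+76·7·69=61341; k=3: 27132+0+76·51·69=294576 → min 61341.
Length 4: T₁..T₄: k=1: 0+61341+73·76·69=444153; k=2: 38836+24633+73·7·69=98728; k=3: 64897+0+73·51·69=321784 → min 98728.
Optimal parenthesization: ((T₁ × T₂) × (T₃ × T₄)) with cost 98728.

98728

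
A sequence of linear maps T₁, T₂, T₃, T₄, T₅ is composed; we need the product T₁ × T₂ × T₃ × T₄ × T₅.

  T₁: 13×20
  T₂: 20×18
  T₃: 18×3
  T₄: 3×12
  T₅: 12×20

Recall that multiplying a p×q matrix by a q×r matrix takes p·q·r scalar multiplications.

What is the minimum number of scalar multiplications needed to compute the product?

Adjacent pairs: T₁T₂ = 13·20·18 = 4680; T₂T₃ = 20·18·3 = 1080; T₃T₄ = 18·3·12 = 648; T₄T₅ = 3·12·20 = 720.
Length 3: T₁..T₃: k=1: 0+1080+13·20·3=1860; k=2: 4680+0+13·18·3=5382 → min 1860 | T₂..T₄: k=2: 0+648+20·18·12=4968; k=3: 1080+0+20·3·12=1800 → min 1800 | T₃..T₅: k=3: 0+720+18·3·20=1800; k=4: 648+0+18·12·20=4968 → min 1800.
Length 4: T₁..T₄: k=1: 0+1800+13·20·12=4920; k=2: 4680+648+13·18·12=8136; k=3: 1860+0+13·3·12=2328 → min 2328 | T₂..T₅: k=2: 0+1800+20·18·20=9000; k=3: 1080+720+20·3·20=3000; k=4: 1800+0+20·12·20=6600 → min 3000.
Length 5: T₁..T₅: k=1: 0+3000+13·20·20=8200; k=2: 4680+1800+13·18·20=11160; k=3: 1860+720+13·3·20=3360; k=4: 2328+0+13·12·20=5448 → min 3360.
Optimal order: ((T₁ × (T₂ × T₃)) × (T₄ × T₅)) with cost 3360.

3360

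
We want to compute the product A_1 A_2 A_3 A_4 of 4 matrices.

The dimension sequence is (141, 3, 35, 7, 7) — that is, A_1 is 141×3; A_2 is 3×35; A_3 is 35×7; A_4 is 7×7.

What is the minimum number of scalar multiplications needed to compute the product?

3843

Adjacent pairs: A_1A_2 = 141·3·35 = 14805; A_2A_3 = 3·35·7 = 735; A_3A_4 = 35·7·7 = 1715.
Length 3: A_1..A_3: k=1: 0+735+141·3·7=3696; k=2: 14805+0+141·35·7=49350 → min 3696 | A_2..A_4: k=2: 0+1715+3·35·7=2450; k=3: 735+0+3·7·7=882 → min 882.
Length 4: A_1..A_4: k=1: 0+882+141·3·7=3843; k=2: 14805+1715+141·35·7=51065; k=3: 3696+0+141·7·7=10605 → min 3843.
Optimal order: (A_1 ((A_2 A_3) A_4)) with cost 3843.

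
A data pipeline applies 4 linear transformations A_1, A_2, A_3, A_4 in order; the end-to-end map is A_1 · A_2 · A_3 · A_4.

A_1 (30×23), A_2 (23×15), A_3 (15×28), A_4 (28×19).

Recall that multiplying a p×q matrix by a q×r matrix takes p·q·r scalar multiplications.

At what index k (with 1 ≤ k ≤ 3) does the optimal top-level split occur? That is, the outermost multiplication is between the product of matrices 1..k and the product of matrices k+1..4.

Adjacent pairs: A_1A_2 = 30·23·15 = 10350; A_2A_3 = 23·15·28 = 9660; A_3A_4 = 15·28·19 = 7980.
Length 3: A_1..A_3: k=1: 0+9660+30·23·28=28980; k=2: 10350+0+30·15·28=22950 → min 22950 | A_2..A_4: k=2: 0+7980+23·15·19=14535; k=3: 9660+0+23·28·19=21896 → min 14535.
Top-level splits: k=1: (A_1..A_1)·(A_2..A_4) → 0+14535+30·23·19 = 27645; k=2: (A_1..A_2)·(A_3..A_4) → 10350+7980+30·15·19 = 26880; k=3: (A_1..A_3)·(A_4..A_4) → 22950+0+30·28·19 = 38910.
Best split is after A_2, i.e. k = 2.

2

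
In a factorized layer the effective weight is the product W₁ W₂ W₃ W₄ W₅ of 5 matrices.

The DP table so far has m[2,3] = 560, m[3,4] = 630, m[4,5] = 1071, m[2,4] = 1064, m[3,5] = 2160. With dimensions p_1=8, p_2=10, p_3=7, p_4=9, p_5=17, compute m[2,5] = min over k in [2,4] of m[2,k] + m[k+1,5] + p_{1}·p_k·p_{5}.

m[2,5] = min over k∈[2,4] of m[2,k]+m[k+1,5]+p_{1}·p_k·p_{5}.
k=2: 0 + 2160 + 8·10·17 = 3520; k=3: 560 + 1071 + 8·7·17 = 2583; k=4: 1064 + 0 + 8·9·17 = 2288.
Minimum: 2288 at k=4.

2288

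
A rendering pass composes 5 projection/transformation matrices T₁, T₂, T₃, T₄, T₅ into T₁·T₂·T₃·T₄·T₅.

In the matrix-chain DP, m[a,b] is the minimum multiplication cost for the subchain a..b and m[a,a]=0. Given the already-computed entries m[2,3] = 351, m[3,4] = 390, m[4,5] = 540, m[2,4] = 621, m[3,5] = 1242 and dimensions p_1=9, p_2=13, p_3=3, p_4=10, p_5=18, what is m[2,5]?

m[2,5] = min over k∈[2,4] of m[2,k]+m[k+1,5]+p_{1}·p_k·p_{5}.
k=2: 0 + 1242 + 9·13·18 = 3348; k=3: 351 + 540 + 9·3·18 = 1377; k=4: 621 + 0 + 9·10·18 = 2241.
Minimum: 1377 at k=3.

1377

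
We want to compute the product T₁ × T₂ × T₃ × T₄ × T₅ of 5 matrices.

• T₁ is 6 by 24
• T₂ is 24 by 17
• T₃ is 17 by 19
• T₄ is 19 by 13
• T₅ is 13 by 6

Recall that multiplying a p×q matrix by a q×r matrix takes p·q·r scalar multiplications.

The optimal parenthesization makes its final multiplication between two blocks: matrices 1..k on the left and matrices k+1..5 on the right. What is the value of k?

4

Adjacent pairs: T₁T₂ = 6·24·17 = 2448; T₂T₃ = 24·17·19 = 7752; T₃T₄ = 17·19·13 = 4199; T₄T₅ = 19·13·6 = 1482.
Length 3: T₁..T₃: k=1: 0+7752+6·24·19=10488; k=2: 2448+0+6·17·19=4386 → min 4386 | T₂..T₄: k=2: 0+4199+24·17·13=9503; k=3: 7752+0+24·19·13=13680 → min 9503 | T₃..T₅: k=3: 0+1482+17·19·6=3420; k=4: 4199+0+17·13·6=5525 → min 3420.
Length 4: T₁..T₄: k=1: 0+9503+6·24·13=11375; k=2: 2448+4199+6·17·13=7973; k=3: 4386+0+6·19·13=5868 → min 5868 | T₂..T₅: k=2: 0+3420+24·17·6=5868; k=3: 7752+1482+24·19·6=11970; k=4: 9503+0+24·13·6=11375 → min 5868.
Top-level splits: k=1: (T₁..T₁)·(T₂..T₅) → 0+5868+6·24·6 = 6732; k=2: (T₁..T₂)·(T₃..T₅) → 2448+3420+6·17·6 = 6480; k=3: (T₁..T₃)·(T₄..T₅) → 4386+1482+6·19·6 = 6552; k=4: (T₁..T₄)·(T₅..T₅) → 5868+0+6·13·6 = 6336.
Best split is after T₄, i.e. k = 4.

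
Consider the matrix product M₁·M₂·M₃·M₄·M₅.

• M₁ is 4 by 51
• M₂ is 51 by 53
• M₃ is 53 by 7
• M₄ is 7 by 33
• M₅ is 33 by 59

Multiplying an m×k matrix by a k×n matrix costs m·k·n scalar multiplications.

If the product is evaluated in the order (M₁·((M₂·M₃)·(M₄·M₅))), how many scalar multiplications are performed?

65649

(M₂·M₃): 51×53 by 53×7 → 51×7, cost 51·53·7 = 18921
(M₄·M₅): 7×33 by 33×59 → 7×59, cost 7·33·59 = 13629
((M₂·M₃)·(M₄·M₅)): 51×7 by 7×59 → 51×59, cost 51·7·59 = 21063; cumulative 53613
(M₁·((M₂·M₃)·(M₄·M₅))): 4×51 by 51×59 → 4×59, cost 4·51·59 = 12036; cumulative 65649
Total: 65649 scalar multiplications.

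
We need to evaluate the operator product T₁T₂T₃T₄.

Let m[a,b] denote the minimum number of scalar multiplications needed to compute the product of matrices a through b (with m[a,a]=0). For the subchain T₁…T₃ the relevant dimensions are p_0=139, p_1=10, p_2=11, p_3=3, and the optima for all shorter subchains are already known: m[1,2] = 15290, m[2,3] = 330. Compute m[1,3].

m[1,3] = min over k∈[1,2] of m[1,k]+m[k+1,3]+p_{0}·p_k·p_{3}.
k=1: 0 + 330 + 139·10·3 = 4500; k=2: 15290 + 0 + 139·11·3 = 19877.
Minimum: 4500 at k=1.

4500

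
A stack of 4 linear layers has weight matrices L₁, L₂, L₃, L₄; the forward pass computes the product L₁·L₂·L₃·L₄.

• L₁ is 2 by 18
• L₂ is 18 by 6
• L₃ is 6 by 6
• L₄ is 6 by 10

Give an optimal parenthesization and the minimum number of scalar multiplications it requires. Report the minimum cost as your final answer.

408

Adjacent pairs: L₁L₂ = 2·18·6 = 216; L₂L₃ = 18·6·6 = 648; L₃L₄ = 6·6·10 = 360.
Length 3: L₁..L₃: k=1: 0+648+2·18·6=864; k=2: 216+0+2·6·6=288 → min 288 | L₂..L₄: k=2: 0+360+18·6·10=1440; k=3: 648+0+18·6·10=1728 → min 1440.
Length 4: L₁..L₄: k=1: 0+1440+2·18·10=1800; k=2: 216+360+2·6·10=696; k=3: 288+0+2·6·10=408 → min 408.
Optimal parenthesization: (((L₁·L₂)·L₃)·L₄) with cost 408.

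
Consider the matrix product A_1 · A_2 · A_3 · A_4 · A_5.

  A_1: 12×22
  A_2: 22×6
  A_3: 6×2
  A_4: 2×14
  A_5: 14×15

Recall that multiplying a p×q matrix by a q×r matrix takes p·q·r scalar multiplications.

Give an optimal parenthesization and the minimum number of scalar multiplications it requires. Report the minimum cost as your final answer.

1572

Adjacent pairs: A_1A_2 = 12·22·6 = 1584; A_2A_3 = 22·6·2 = 264; A_3A_4 = 6·2·14 = 168; A_4A_5 = 2·14·15 = 420.
Length 3: A_1..A_3: k=1: 0+264+12·22·2=792; k=2: 1584+0+12·6·2=1728 → min 792 | A_2..A_4: k=2: 0+168+22·6·14=2016; k=3: 264+0+22·2·14=880 → min 880 | A_3..A_5: k=3: 0+420+6·2·15=600; k=4: 168+0+6·14·15=1428 → min 600.
Length 4: A_1..A_4: k=1: 0+880+12·22·14=4576; k=2: 1584+168+12·6·14=2760; k=3: 792+0+12·2·14=1128 → min 1128 | A_2..A_5: k=2: 0+600+22·6·15=2580; k=3: 264+420+22·2·15=1344; k=4: 880+0+22·14·15=5500 → min 1344.
Length 5: A_1..A_5: k=1: 0+1344+12·22·15=5304; k=2: 1584+600+12·6·15=3264; k=3: 792+420+12·2·15=1572; k=4: 1128+0+12·14·15=3648 → min 1572.
Optimal parenthesization: ((A_1 · (A_2 · A_3)) · (A_4 · A_5)) with cost 1572.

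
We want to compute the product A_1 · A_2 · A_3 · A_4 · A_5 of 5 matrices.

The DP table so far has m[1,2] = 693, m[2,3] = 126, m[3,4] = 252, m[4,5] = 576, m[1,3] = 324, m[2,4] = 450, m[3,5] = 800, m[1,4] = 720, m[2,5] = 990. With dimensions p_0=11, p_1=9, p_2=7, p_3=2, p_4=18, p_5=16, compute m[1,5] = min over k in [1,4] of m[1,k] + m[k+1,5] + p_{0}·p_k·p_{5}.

1252

m[1,5] = min over k∈[1,4] of m[1,k]+m[k+1,5]+p_{0}·p_k·p_{5}.
k=1: 0 + 990 + 11·9·16 = 2574; k=2: 693 + 800 + 11·7·16 = 2725; k=3: 324 + 576 + 11·2·16 = 1252; k=4: 720 + 0 + 11·18·16 = 3888.
Minimum: 1252 at k=3.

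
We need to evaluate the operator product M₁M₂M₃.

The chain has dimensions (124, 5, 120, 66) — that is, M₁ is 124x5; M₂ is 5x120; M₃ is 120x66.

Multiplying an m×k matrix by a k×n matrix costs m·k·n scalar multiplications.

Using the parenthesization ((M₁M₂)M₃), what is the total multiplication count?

1056480

(M₁M₂): 124×5 by 5×120 → 124×120, cost 124·5·120 = 74400
((M₁M₂)M₃): 124×120 by 120×66 → 124×66, cost 124·120·66 = 982080; cumulative 1056480
Total: 1056480 scalar multiplications.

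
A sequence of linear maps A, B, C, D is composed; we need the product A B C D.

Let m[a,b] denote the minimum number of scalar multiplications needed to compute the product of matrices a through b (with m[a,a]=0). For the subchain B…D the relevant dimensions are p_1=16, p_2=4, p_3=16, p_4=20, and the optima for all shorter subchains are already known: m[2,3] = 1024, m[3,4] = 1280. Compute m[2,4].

2560

m[2,4] = min over k∈[2,3] of m[2,k]+m[k+1,4]+p_{1}·p_k·p_{4}.
k=2: 0 + 1280 + 16·4·20 = 2560; k=3: 1024 + 0 + 16·16·20 = 6144.
Minimum: 2560 at k=2.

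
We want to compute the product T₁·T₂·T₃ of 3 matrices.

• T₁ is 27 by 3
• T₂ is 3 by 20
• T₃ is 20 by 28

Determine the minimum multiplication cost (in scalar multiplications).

Order (T₁·(T₂·T₃)): (T₂·T₃): 3×20 by 20×28 → 3×28, cost 3·20·28 = 1680; (T₁·(T₂·T₃)): 27×3 by 3×28 → 27×28, cost 27·3·28 = 2268; cumulative 3948. Total 3948.
Order ((T₁·T₂)·T₃): (T₁·T₂): 27×3 by 3×20 → 27×20, cost 27·3·20 = 1620; ((T₁·T₂)·T₃): 27×20 by 20×28 → 27×28, cost 27·20·28 = 15120; cumulative 16740. Total 16740.
Minimum: 3948.

3948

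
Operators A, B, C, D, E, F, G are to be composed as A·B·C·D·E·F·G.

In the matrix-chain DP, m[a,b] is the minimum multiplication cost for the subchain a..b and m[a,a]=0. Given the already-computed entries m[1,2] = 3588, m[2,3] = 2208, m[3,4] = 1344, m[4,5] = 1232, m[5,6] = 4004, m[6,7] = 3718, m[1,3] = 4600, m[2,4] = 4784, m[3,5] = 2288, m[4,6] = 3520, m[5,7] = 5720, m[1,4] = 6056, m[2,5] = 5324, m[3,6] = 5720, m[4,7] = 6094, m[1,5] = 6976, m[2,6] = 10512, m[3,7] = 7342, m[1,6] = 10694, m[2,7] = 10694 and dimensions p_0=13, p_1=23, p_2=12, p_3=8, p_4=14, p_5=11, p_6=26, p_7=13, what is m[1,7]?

m[1,7] = min over k∈[1,6] of m[1,k]+m[k+1,7]+p_{0}·p_k·p_{7}.
k=1: 0 + 10694 + 13·23·13 = 14581; k=2: 3588 + 7342 + 13·12·13 = 12958; k=3: 4600 + 6094 + 13·8·13 = 12046; k=4: 6056 + 5720 + 13·14·13 = 14142; k=5: 6976 + 3718 + 13·11·13 = 12553; k=6: 10694 + 0 + 13·26·13 = 15088.
Minimum: 12046 at k=3.

12046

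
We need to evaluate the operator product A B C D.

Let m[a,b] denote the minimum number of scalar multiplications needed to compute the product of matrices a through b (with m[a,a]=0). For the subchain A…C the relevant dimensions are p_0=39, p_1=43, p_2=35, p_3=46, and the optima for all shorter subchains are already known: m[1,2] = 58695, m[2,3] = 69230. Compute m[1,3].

121485

m[1,3] = min over k∈[1,2] of m[1,k]+m[k+1,3]+p_{0}·p_k·p_{3}.
k=1: 0 + 69230 + 39·43·46 = 146372; k=2: 58695 + 0 + 39·35·46 = 121485.
Minimum: 121485 at k=2.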